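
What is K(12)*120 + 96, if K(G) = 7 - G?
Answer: -504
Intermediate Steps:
K(12)*120 + 96 = (7 - 1*12)*120 + 96 = (7 - 12)*120 + 96 = -5*120 + 96 = -600 + 96 = -504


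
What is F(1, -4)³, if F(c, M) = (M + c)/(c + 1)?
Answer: -27/8 ≈ -3.3750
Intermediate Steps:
F(c, M) = (M + c)/(1 + c)
F(1, -4)³ = ((-4 + 1)/(1 + 1))³ = (-3/2)³ = -27/8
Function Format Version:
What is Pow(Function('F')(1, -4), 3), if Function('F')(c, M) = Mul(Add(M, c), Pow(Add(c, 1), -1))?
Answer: Rational(-27, 8) ≈ -3.3750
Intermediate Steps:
Function('F')(c, M) = Mul(Pow(Add(1, c), -1), Add(M, c)) (Function('F')(c, M) = Mul(Add(M, c), Pow(Add(1, c), -1)) = Mul(Pow(Add(1, c), -1), Add(M, c)))
Pow(Function('F')(1, -4), 3) = Pow(Mul(Pow(Add(1, 1), -1), Add(-4, 1)), 3) = Pow(Mul(Pow(2, -1), -3), 3) = Pow(Mul(Rational(1, 2), -3), 3) = Pow(Rational(-3, 2), 3) = Rational(-27, 8)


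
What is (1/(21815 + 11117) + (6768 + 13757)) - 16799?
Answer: 122704633/32932 ≈ 3726.0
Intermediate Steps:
(1/(21815 + 11117) + (6768 + 13757)) - 16799 = (1/32932 + 20525) - 16799 = 675929301/32932 - 16799 = 122704633/32932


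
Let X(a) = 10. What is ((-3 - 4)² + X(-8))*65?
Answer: 3835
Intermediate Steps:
((-3 - 4)² + X(-8))*65 = ((-3 - 4)² + 10)*65 = ((-7)² + 10)*65 = (49 + 10)*65 = 59*65 = 3835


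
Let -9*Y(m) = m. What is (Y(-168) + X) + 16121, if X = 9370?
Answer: 76529/3 ≈ 25510.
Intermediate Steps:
Y(m) = -m/9
(Y(-168) + X) + 16121 = (-⅑*(-168) + 9370) + 16121 = (56/3 + 9370) + 16121 = 28166/3 + 16121 = 76529/3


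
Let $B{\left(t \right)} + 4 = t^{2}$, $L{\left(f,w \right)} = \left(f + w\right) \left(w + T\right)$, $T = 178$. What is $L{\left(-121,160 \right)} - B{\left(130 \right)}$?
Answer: $-3714$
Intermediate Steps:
$L{\left(f,w \right)} = \left(178 + w\right) \left(f + w\right)$ ($L{\left(f,w \right)} = \left(f + w\right) \left(w + 178\right) = \left(f + w\right) \left(178 + w\right) = \left(178 + w\right) \left(f + w\right)$)
$B{\left(t \right)} = -4 + t^{2}$
$L{\left(-121,160 \right)} - B{\left(130 \right)} = \left(160^{2} + 178 \left(-121\right) + 178 \cdot 160 - 19360\right) - \left(-4 + 130^{2}\right) = \left(25600 - 21538 + 28480 - 19360\right) - \left(-4 + 16900\right) = 13182 - 16896 = -3714$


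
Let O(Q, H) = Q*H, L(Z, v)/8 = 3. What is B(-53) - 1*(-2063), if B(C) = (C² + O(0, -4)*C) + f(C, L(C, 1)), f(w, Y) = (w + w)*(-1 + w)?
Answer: 10596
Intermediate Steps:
L(Z, v) = 24 (L(Z, v) = 8*3 = 24)
f(w, Y) = 2*w*(-1 + w) (f(w, Y) = (2*w)*(-1 + w) = 2*w*(-1 + w))
O(Q, H) = H*Q
B(C) = C² + 2*C*(-1 + C) (B(C) = (C² + (-4*0)*C) + 2*C*(-1 + C) = (C² + 0*C) + 2*C*(-1 + C) = (C² + 0) + 2*C*(-1 + C) = C² + 2*C*(-1 + C))
B(-53) - 1*(-2063) = -53*(-2 + 3*(-53)) - 1*(-2063) = -53*(-2 - 159) + 2063 = -53*(-161) + 2063 = 8533 + 2063 = 10596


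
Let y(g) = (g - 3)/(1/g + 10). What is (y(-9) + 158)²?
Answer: 194714116/7921 ≈ 24582.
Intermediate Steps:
y(g) = (-3 + g)/(10 + 1/g)
(y(-9) + 158)² = (-9*(-3 - 9)/(1 + 10*(-9)) + 158)² = (-9*(-12)/(1 - 90) + 158)² = (-9*(-12)/(-89) + 158)² = (-9*(-1/89)*(-12) + 158)² = (-108/89 + 158)² = (13954/89)² = 194714116/7921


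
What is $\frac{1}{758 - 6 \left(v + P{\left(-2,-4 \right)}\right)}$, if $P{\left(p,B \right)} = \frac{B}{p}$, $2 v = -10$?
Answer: $\frac{1}{776} \approx 0.0012887$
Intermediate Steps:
$v = -5$ ($v = \frac{1}{2} \left(-10\right) = -5$)
$\frac{1}{758 - 6 \left(v + P{\left(-2,-4 \right)}\right)} = \frac{1}{758 - 6 \left(-5 - \frac{4}{-2}\right)} = \frac{1}{758 - 6 \left(-5 - -2\right)} = \frac{1}{758 - 6 \left(-5 + 2\right)} = \frac{1}{758 - -18} = \frac{1}{758 + 18} = \frac{1}{776}$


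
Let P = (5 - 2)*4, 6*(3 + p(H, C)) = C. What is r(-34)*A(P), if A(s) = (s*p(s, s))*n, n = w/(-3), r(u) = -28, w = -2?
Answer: 224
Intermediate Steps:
p(H, C) = -3 + C/6
n = 2/3 (n = -2/(-3) = -2*(-1/3) = 2/3 ≈ 0.66667)
P = 12 (P = 3*4 = 12)
A(s) = 2*s*(-3 + s/6)/3 (A(s) = (s*(-3 + s/6))*(2/3) = 2*s*(-3 + s/6)/3)
r(-34)*A(P) = -28*12*(-18 + 12)/9 = -28*12*(-6)/9 = -28*(-8) = 224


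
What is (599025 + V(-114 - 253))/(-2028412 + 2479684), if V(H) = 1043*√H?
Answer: 199675/150424 + 1043*I*√367/451272 ≈ 1.3274 + 0.044277*I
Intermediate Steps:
(599025 + V(-114 - 253))/(-2028412 + 2479684) = (599025 + 1043*√(-114 - 253))/(-2028412 + 2479684) = (599025 + 1043*√(-367))/451272 = (599025 + 1043*(I*√367))*(1/451272) = (599025 + 1043*I*√367)*(1/451272) = 199675/150424 + 1043*I*√367/451272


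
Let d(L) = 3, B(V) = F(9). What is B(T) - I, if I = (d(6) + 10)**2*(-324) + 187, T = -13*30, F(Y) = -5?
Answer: 54564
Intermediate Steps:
T = -390
B(V) = -5
I = -54569 (I = (3 + 10)**2*(-324) + 187 = 13**2*(-324) + 187 = 169*(-324) + 187 = -54756 + 187 = -54569)
B(T) - I = -5 - 1*(-54569) = -5 + 54569 = 54564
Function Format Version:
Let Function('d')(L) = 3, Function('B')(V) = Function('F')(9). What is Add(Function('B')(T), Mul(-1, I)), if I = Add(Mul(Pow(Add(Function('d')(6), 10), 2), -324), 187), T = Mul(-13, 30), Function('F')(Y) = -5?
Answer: 54564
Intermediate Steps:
T = -390
Function('B')(V) = -5
I = -54569 (I = Add(Mul(Pow(Add(3, 10), 2), -324), 187) = Add(Mul(Pow(13, 2), -324), 187) = Add(Mul(169, -324), 187) = Add(-54756, 187) = -54569)
Add(Function('B')(T), Mul(-1, I)) = Add(-5, Mul(-1, -54569)) = Add(-5, 54569) = 54564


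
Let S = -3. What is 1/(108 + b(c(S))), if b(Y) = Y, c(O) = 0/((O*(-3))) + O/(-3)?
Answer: 1/109 ≈ 0.0091743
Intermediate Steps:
c(O) = -O/3 (c(O) = 0/((-3*O)) + O*(-1/3) = 0*(-1/(3*O)) - O/3 = 0 - O/3 = -O/3)
1/(108 + b(c(S))) = 1/(108 - 1/3*(-3)) = 1/(108 + 1) = 1/109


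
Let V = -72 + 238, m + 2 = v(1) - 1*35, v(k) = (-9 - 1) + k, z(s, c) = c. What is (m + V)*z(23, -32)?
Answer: -3840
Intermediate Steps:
v(k) = -10 + k
m = -46 (m = -2 + ((-10 + 1) - 1*35) = -2 + (-9 - 35) = -2 - 44 = -46)
V = 166
(m + V)*z(23, -32) = (-46 + 166)*(-32) = 120*(-32) = -3840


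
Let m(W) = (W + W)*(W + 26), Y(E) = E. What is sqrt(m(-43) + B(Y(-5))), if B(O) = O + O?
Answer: 22*sqrt(3) ≈ 38.105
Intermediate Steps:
m(W) = 2*W*(26 + W) (m(W) = (2*W)*(26 + W) = 2*W*(26 + W))
B(O) = 2*O
sqrt(m(-43) + B(Y(-5))) = sqrt(2*(-43)*(26 - 43) + 2*(-5)) = sqrt(2*(-43)*(-17) - 10) = sqrt(1462 - 10) = sqrt(1452) = 22*sqrt(3)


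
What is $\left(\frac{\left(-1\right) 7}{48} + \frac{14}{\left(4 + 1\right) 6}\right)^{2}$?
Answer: $\frac{5929}{57600} \approx 0.10293$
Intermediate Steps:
$\left(\frac{\left(-1\right) 7}{48} + \frac{14}{\left(4 + 1\right) 6}\right)^{2} = \left(\left(-7\right) \frac{1}{48} + \frac{14}{5 \cdot 6}\right)^{2} = \left(- \frac{7}{48} + \frac{14}{30}\right)^{2} = \left(- \frac{7}{48} + 14 \cdot \frac{1}{30}\right)^{2} = \left(- \frac{7}{48} + \frac{7}{15}\right)^{2} = \left(\frac{77}{240}\right)^{2} = \frac{5929}{57600}$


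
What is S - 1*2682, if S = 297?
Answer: -2385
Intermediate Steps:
S - 1*2682 = 297 - 1*2682 = 297 - 2682 = -2385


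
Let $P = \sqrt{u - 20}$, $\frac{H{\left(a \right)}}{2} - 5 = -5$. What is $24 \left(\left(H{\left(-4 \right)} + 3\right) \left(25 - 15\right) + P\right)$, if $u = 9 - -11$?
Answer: $720$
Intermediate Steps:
$H{\left(a \right)} = 0$ ($H{\left(a \right)} = 10 + 2 \left(-5\right) = 10 - 10 = 0$)
$u = 20$ ($u = 9 + 11 = 20$)
$P = 0$ ($P = \sqrt{20 - 20} = \sqrt{0} = 0$)
$24 \left(\left(H{\left(-4 \right)} + 3\right) \left(25 - 15\right) + P\right) = 24 \left(\left(0 + 3\right) \left(25 - 15\right) + 0\right) = 24 \left(3 \cdot 10 + 0\right) = 24 \left(30 + 0\right) = 24 \cdot 30 = 720$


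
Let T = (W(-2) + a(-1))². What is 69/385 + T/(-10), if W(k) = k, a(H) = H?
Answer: -111/154 ≈ -0.72078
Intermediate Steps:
T = 9 (T = (-2 - 1)² = (-3)² = 9)
69/385 + T/(-10) = 69/385 + 9/(-10) = 69*(1/385) + 9*(-⅒) = 69/385 - 9/10 = -111/154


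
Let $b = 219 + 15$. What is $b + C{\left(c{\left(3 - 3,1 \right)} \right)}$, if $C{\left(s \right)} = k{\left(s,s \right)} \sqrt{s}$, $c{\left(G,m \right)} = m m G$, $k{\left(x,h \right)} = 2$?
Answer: $234$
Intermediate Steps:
$c{\left(G,m \right)} = G m^{2}$ ($c{\left(G,m \right)} = m^{2} G = G m^{2}$)
$C{\left(s \right)} = 2 \sqrt{s}$
$b = 234$
$b + C{\left(c{\left(3 - 3,1 \right)} \right)} = 234 + 2 \sqrt{\left(3 - 3\right) 1^{2}} = 234 + 2 \sqrt{0 \cdot 1} = 234 + 2 \sqrt{0} = 234 + 2 \cdot 0 = 234 + 0 = 234$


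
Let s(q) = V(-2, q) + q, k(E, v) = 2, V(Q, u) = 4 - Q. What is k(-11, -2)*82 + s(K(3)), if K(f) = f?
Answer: 173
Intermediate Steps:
s(q) = 6 + q (s(q) = (4 - 1*(-2)) + q = (4 + 2) + q = 6 + q)
k(-11, -2)*82 + s(K(3)) = 2*82 + (6 + 3) = 164 + 9 = 173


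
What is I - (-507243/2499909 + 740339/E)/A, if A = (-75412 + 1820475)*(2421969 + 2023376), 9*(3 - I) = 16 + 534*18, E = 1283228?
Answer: -79641572173671168538915465981/74656197225605716535121660 ≈ -1066.8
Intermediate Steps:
I = -9601/9 (I = 3 - (16 + 534*18)/9 = 3 - (16 + 9612)/9 = 3 - ⅑*9628 = 3 - 9628/9 = -9601/9 ≈ -1066.8)
A = 7757407081735 (A = 1745063*4445345 = 7757407081735)
I - (-507243/2499909 + 740339/E)/A = -9601/9 - (-507243/2499909 + 740339/1283228)/7757407081735 = -9601/9 - (-507243*1/2499909 + 740339*(1/1283228))/7757407081735 = -9601/9 - (-169081/833303 + 740339/1283228)/7757407081735 = -9601/9 - 399957236249/(1069317742084*7757407081735) = -9601/9 - 1*399957236249/8295133025067301837235740 = -9601/9 - 399957236249/8295133025067301837235740 = -79641572173671168538915465981/74656197225605716535121660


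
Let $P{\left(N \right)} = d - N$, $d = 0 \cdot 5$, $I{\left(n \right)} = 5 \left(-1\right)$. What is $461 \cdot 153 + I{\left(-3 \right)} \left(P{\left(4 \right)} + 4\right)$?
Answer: $70533$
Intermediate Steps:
$I{\left(n \right)} = -5$
$d = 0$
$P{\left(N \right)} = - N$ ($P{\left(N \right)} = 0 - N = - N$)
$461 \cdot 153 + I{\left(-3 \right)} \left(P{\left(4 \right)} + 4\right) = 461 \cdot 153 - 5 \left(\left(-1\right) 4 + 4\right) = 70533 - 5 \left(-4 + 4\right) = 70533 - 0 = 70533 + 0 = 70533$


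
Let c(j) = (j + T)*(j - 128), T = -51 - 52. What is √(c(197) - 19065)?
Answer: I*√12579 ≈ 112.16*I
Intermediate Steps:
T = -103
c(j) = (-128 + j)*(-103 + j) (c(j) = (j - 103)*(j - 128) = (-103 + j)*(-128 + j) = (-128 + j)*(-103 + j))
√(c(197) - 19065) = √((13184 + 197² - 231*197) - 19065) = √((13184 + 38809 - 45507) - 19065) = √(6486 - 19065) = √(-12579) = I*√12579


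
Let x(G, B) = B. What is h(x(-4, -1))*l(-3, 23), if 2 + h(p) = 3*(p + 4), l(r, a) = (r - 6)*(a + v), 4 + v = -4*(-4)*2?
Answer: -3213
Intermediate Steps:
v = 28 (v = -4 - 4*(-4)*2 = -4 + 16*2 = -4 + 32 = 28)
l(r, a) = (-6 + r)*(28 + a) (l(r, a) = (r - 6)*(a + 28) = (-6 + r)*(28 + a))
h(p) = 10 + 3*p (h(p) = -2 + 3*(p + 4) = -2 + 3*(4 + p) = -2 + (12 + 3*p) = 10 + 3*p)
h(x(-4, -1))*l(-3, 23) = (10 + 3*(-1))*(-168 - 6*23 + 28*(-3) + 23*(-3)) = (10 - 3)*(-168 - 138 - 84 - 69) = 7*(-459) = -3213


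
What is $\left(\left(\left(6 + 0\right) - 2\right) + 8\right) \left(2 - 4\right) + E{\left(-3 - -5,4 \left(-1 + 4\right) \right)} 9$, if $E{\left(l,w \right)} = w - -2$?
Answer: $102$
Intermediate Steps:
$E{\left(l,w \right)} = 2 + w$ ($E{\left(l,w \right)} = w + 2 = 2 + w$)
$\left(\left(\left(6 + 0\right) - 2\right) + 8\right) \left(2 - 4\right) + E{\left(-3 - -5,4 \left(-1 + 4\right) \right)} 9 = \left(\left(\left(6 + 0\right) - 2\right) + 8\right) \left(2 - 4\right) + \left(2 + 4 \left(-1 + 4\right)\right) 9 = \left(\left(6 - 2\right) + 8\right) \left(-2\right) + \left(2 + 4 \cdot 3\right) 9 = \left(4 + 8\right) \left(-2\right) + \left(2 + 12\right) 9 = 12 \left(-2\right) + 14 \cdot 9 = -24 + 126 = 102$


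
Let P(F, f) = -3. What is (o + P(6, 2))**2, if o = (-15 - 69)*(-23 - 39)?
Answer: 27092025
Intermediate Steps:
o = 5208 (o = -84*(-62) = 5208)
(o + P(6, 2))**2 = (5208 - 3)**2 = 5205**2 = 27092025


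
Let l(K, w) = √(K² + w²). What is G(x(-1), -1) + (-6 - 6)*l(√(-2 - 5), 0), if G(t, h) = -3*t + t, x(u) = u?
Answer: 2 - 12*I*√7 ≈ 2.0 - 31.749*I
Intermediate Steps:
G(t, h) = -2*t
G(x(-1), -1) + (-6 - 6)*l(√(-2 - 5), 0) = -2*(-1) + (-6 - 6)*√((√(-2 - 5))² + 0²) = 2 - 12*√((√(-7))² + 0) = 2 - 12*√((I*√7)² + 0) = 2 - 12*√(-7 + 0) = 2 - 12*I*√7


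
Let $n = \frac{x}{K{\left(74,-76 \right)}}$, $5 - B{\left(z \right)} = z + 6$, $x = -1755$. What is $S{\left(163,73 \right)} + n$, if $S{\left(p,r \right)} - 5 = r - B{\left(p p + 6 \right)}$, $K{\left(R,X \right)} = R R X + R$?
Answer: $\frac{11090784463}{416102} \approx 26654.0$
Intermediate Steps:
$B{\left(z \right)} = -1 - z$ ($B{\left(z \right)} = 5 - \left(z + 6\right) = 5 - \left(6 + z\right) = -1 - z$)
$K{\left(R,X \right)} = R + X R^{2}$ ($K{\left(R,X \right)} = R^{2} X + R = X R^{2} + R = R + X R^{2}$)
$S{\left(p,r \right)} = 12 + r + p^{2}$ ($S{\left(p,r \right)} = 5 - \left(-1 - r - \left(p p + 6\right)\right) = 5 - \left(-1 - r - \left(p^{2} + 6\right)\right) = 5 - \left(-1 - r - \left(6 + p^{2}\right)\right) = 5 - \left(-7 - r - p^{2}\right) = 5 + \left(r + \left(7 + p^{2}\right)\right) = 5 + \left(7 + r + p^{2}\right) = 12 + r + p^{2}$)
$n = \frac{1755}{416102}$ ($n = - \frac{1755}{74 \left(1 + 74 \left(-76\right)\right)} = - \frac{1755}{74 \left(1 - 5624\right)} = - \frac{1755}{74 \left(-5623\right)} = - \frac{1755}{-416102} = \left(-1755\right) \left(- \frac{1}{416102}\right) = \frac{1755}{416102} \approx 0.0042177$)
$S{\left(163,73 \right)} + n = \left(12 + 73 + 163^{2}\right) + \frac{1755}{416102} = \left(12 + 73 + 26569\right) + \frac{1755}{416102} = 26654 + \frac{1755}{416102} = \frac{11090784463}{416102}$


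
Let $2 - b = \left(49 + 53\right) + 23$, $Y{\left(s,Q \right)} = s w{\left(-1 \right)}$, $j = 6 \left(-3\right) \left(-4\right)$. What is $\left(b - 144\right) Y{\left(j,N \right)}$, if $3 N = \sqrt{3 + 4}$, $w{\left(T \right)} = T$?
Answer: $19224$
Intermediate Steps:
$N = \frac{\sqrt{7}}{3}$ ($N = \frac{\sqrt{3 + 4}}{3} = \frac{\sqrt{7}}{3} \approx 0.88192$)
$j = 72$ ($j = \left(-18\right) \left(-4\right) = 72$)
$Y{\left(s,Q \right)} = - s$ ($Y{\left(s,Q \right)} = s \left(-1\right) = - s$)
$b = -123$ ($b = 2 - \left(\left(49 + 53\right) + 23\right) = 2 - \left(102 + 23\right) = 2 - 125 = -123$)
$\left(b - 144\right) Y{\left(j,N \right)} = \left(-123 - 144\right) \left(\left(-1\right) 72\right) = \left(-267\right) \left(-72\right) = 19224$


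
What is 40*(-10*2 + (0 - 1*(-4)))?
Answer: -640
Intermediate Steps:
40*(-10*2 + (0 - 1*(-4))) = 40*(-20 + (0 + 4)) = 40*(-20 + 4) = 40*(-16) = -640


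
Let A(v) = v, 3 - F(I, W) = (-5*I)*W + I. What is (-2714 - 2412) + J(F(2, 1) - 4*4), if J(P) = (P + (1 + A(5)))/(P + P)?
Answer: -51261/10 ≈ -5126.1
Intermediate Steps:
F(I, W) = 3 - I + 5*I*W (F(I, W) = 3 - ((-5*I)*W + I) = 3 - (-5*I*W + I) = 3 - (I - 5*I*W) = 3 + (-I + 5*I*W) = 3 - I + 5*I*W)
J(P) = (6 + P)/(2*P) (J(P) = (P + (1 + 5))/(P + P) = (P + 6)/((2*P)) = (6 + P)*(1/(2*P)) = (6 + P)/(2*P))
(-2714 - 2412) + J(F(2, 1) - 4*4) = (-2714 - 2412) + (6 + ((3 - 1*2 + 5*2*1) - 4*4))/(2*((3 - 1*2 + 5*2*1) - 4*4)) = -5126 + (6 + ((3 - 2 + 10) - 16))/(2*((3 - 2 + 10) - 16)) = -5126 + (6 + (11 - 16))/(2*(11 - 16)) = -5126 + (1/2)*(6 - 5)/(-5) = -5126 + (1/2)*(-1/5)*1 = -5126 - 1/10 = -51261/10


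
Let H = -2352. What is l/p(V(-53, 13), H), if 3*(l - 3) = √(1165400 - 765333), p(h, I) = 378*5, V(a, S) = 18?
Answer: 1/630 + √400067/5670 ≈ 0.11314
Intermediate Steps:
p(h, I) = 1890
l = 3 + √400067/3 (l = 3 + √(1165400 - 765333)/3 = 3 + √400067/3 ≈ 213.84)
l/p(V(-53, 13), H) = (3 + √400067/3)/1890 = (3 + √400067/3)*(1/1890) = 1/630 + √400067/5670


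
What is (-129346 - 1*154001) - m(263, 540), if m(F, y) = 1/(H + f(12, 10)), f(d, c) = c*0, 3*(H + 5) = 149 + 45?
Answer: -50719116/179 ≈ -2.8335e+5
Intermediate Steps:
H = 179/3 (H = -5 + (149 + 45)/3 = -5 + (⅓)*194 = -5 + 194/3 = 179/3 ≈ 59.667)
f(d, c) = 0
m(F, y) = 3/179 (m(F, y) = 1/(179/3 + 0) = 1/(179/3) = 3/179)
(-129346 - 1*154001) - m(263, 540) = (-129346 - 1*154001) - 1*3/179 = (-129346 - 154001) - 3/179 = -283347 - 3/179 = -50719116/179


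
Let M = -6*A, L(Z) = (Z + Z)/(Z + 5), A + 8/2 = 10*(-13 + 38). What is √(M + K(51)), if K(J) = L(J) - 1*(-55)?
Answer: I*√278159/14 ≈ 37.672*I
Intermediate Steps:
A = 246 (A = -4 + 10*(-13 + 38) = -4 + 10*25 = -4 + 250 = 246)
L(Z) = 2*Z/(5 + Z) (L(Z) = (2*Z)/(5 + Z) = 2*Z/(5 + Z))
K(J) = 55 + 2*J/(5 + J) (K(J) = 2*J/(5 + J) - 1*(-55) = 2*J/(5 + J) + 55 = 55 + 2*J/(5 + J))
M = -1476 (M = -6*246 = -1476)
√(M + K(51)) = √(-1476 + (275 + 57*51)/(5 + 51)) = √(-1476 + (275 + 2907)/56) = √(-1476 + (1/56)*3182) = √(-1476 + 1591/28) = √(-39737/28) = I*√278159/14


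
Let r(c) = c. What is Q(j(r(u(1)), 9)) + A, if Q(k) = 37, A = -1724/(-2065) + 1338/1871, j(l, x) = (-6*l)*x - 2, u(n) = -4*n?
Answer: 148942329/3863615 ≈ 38.550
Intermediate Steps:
j(l, x) = -2 - 6*l*x (j(l, x) = -6*l*x - 2 = -2 - 6*l*x)
A = 5988574/3863615 (A = -1724*(-1/2065) + 1338*(1/1871) = 1724/2065 + 1338/1871 = 5988574/3863615 ≈ 1.5500)
Q(j(r(u(1)), 9)) + A = 37 + 5988574/3863615 = 148942329/3863615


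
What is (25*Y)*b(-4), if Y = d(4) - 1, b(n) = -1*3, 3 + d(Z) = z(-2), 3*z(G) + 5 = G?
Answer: 475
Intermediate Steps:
z(G) = -5/3 + G/3
d(Z) = -16/3 (d(Z) = -3 + (-5/3 + (⅓)*(-2)) = -3 + (-5/3 - ⅔) = -3 - 7/3 = -16/3)
b(n) = -3
Y = -19/3 (Y = -16/3 - 1 = -19/3 ≈ -6.3333)
(25*Y)*b(-4) = (25*(-19/3))*(-3) = -475/3*(-3) = 475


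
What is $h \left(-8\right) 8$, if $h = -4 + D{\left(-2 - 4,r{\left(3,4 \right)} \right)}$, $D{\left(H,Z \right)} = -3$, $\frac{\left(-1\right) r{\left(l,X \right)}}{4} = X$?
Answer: $448$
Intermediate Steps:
$r{\left(l,X \right)} = - 4 X$
$h = -7$ ($h = -4 - 3 = -7$)
$h \left(-8\right) 8 = \left(-7\right) \left(-8\right) 8 = 56 \cdot 8 = 448$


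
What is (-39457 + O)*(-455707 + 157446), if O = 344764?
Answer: -91061171127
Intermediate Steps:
(-39457 + O)*(-455707 + 157446) = (-39457 + 344764)*(-455707 + 157446) = 305307*(-298261) = -91061171127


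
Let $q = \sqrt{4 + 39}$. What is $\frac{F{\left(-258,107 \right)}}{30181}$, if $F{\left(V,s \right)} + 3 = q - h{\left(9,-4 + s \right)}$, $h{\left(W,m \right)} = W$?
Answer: $- \frac{12}{30181} + \frac{\sqrt{43}}{30181} \approx -0.00018033$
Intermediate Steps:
$q = \sqrt{43} \approx 6.5574$
$F{\left(V,s \right)} = -12 + \sqrt{43}$ ($F{\left(V,s \right)} = -3 + \left(\sqrt{43} - 9\right) = -3 - \left(9 - \sqrt{43}\right) = -12 + \sqrt{43}$)
$\frac{F{\left(-258,107 \right)}}{30181} = \frac{-12 + \sqrt{43}}{30181} = \left(-12 + \sqrt{43}\right) \frac{1}{30181} = - \frac{12}{30181} + \frac{\sqrt{43}}{30181}$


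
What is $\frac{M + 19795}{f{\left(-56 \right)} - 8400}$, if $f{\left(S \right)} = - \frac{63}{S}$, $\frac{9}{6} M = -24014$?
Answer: $- \frac{90856}{201573} \approx -0.45074$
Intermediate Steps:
$M = - \frac{48028}{3}$ ($M = \frac{2}{3} \left(-24014\right) = - \frac{48028}{3} \approx -16009.0$)
$\frac{M + 19795}{f{\left(-56 \right)} - 8400} = \frac{- \frac{48028}{3} + 19795}{- \frac{63}{-56} - 8400} = \frac{11357}{3 \left(\left(-63\right) \left(- \frac{1}{56}\right) - 8400\right)} = \frac{11357}{3 \left(\frac{9}{8} - 8400\right)} = \frac{11357}{3 \left(- \frac{67191}{8}\right)} = \frac{11357}{3} \left(- \frac{8}{67191}\right) = - \frac{90856}{201573}$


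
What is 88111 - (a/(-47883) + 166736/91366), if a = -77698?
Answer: 1592809125481/18078009 ≈ 88108.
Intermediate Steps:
88111 - (a/(-47883) + 166736/91366) = 88111 - (-77698/(-47883) + 166736/91366) = 88111 - (-77698*(-1/47883) + 166736*(1/91366)) = 88111 - (77698/47883 + 83368/45683) = 88111 - 1*62325518/18078009 = 88111 - 62325518/18078009 = 1592809125481/18078009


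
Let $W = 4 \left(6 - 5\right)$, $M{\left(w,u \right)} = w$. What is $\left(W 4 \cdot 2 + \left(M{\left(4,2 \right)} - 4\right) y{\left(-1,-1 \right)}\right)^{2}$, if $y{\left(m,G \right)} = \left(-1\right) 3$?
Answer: $1024$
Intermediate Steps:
$y{\left(m,G \right)} = -3$
$W = 4$ ($W = 4 \cdot 1 = 4$)
$\left(W 4 \cdot 2 + \left(M{\left(4,2 \right)} - 4\right) y{\left(-1,-1 \right)}\right)^{2} = \left(4 \cdot 4 \cdot 2 + \left(4 - 4\right) \left(-3\right)\right)^{2} = \left(16 \cdot 2 + 0 \left(-3\right)\right)^{2} = \left(32 + 0\right)^{2} = 32^{2} = 1024$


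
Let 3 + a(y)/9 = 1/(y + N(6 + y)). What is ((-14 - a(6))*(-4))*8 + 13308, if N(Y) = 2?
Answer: 12928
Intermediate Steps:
a(y) = -27 + 9/(2 + y) (a(y) = -27 + 9/(y + 2) = -27 + 9/(2 + y))
((-14 - a(6))*(-4))*8 + 13308 = ((-14 - 9*(-5 - 3*6)/(2 + 6))*(-4))*8 + 13308 = ((-14 - 9*(-5 - 18)/8)*(-4))*8 + 13308 = ((-14 - 9*(-23)/8)*(-4))*8 + 13308 = ((-14 - 1*(-207/8))*(-4))*8 + 13308 = ((-14 + 207/8)*(-4))*8 + 13308 = ((95/8)*(-4))*8 + 13308 = -95/2*8 + 13308 = -380 + 13308 = 12928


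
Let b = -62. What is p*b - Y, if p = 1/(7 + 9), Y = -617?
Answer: 4905/8 ≈ 613.13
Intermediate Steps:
p = 1/16 ≈ 0.062500
p*b - Y = (1/16)*(-62) - 1*(-617) = -31/8 + 617 = 4905/8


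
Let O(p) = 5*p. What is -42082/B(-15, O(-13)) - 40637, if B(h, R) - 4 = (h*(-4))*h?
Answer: -18184335/448 ≈ -40590.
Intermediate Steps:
B(h, R) = 4 - 4*h² (B(h, R) = 4 + (h*(-4))*h = 4 + (-4*h)*h = 4 - 4*h²)
-42082/B(-15, O(-13)) - 40637 = -42082/(4 - 4*(-15)²) - 40637 = -42082/(4 - 4*225) - 40637 = -42082/(4 - 900) - 40637 = -42082/(-896) - 40637 = -42082*(-1/896) - 40637 = 21041/448 - 40637 = -18184335/448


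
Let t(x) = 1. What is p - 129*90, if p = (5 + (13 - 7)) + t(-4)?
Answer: -11598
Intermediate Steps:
p = 12 (p = (5 + (13 - 7)) + 1 = (5 + 6) + 1 = 11 + 1 = 12)
p - 129*90 = 12 - 129*90 = 12 - 11610 = -11598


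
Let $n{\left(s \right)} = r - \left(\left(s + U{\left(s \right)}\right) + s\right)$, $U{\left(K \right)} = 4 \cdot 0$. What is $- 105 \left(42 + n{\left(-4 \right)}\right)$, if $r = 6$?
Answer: $-5880$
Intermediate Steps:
$U{\left(K \right)} = 0$
$n{\left(s \right)} = 6 - 2 s$ ($n{\left(s \right)} = 6 - \left(\left(s + 0\right) + s\right) = 6 - \left(s + s\right) = 6 - 2 s$)
$- 105 \left(42 + n{\left(-4 \right)}\right) = - 105 \left(42 + \left(6 - -8\right)\right) = - 105 \left(42 + \left(6 + 8\right)\right) = - 105 \left(42 + 14\right) = \left(-105\right) 56 = -5880$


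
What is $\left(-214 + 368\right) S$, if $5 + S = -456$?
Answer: $-70994$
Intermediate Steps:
$S = -461$ ($S = -5 - 456 = -461$)
$\left(-214 + 368\right) S = \left(-214 + 368\right) \left(-461\right) = 154 \left(-461\right) = -70994$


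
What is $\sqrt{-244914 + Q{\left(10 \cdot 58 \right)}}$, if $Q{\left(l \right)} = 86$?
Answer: $2 i \sqrt{61207} \approx 494.8 i$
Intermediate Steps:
$\sqrt{-244914 + Q{\left(10 \cdot 58 \right)}} = \sqrt{-244914 + 86} = \sqrt{-244828} = 2 i \sqrt{61207}$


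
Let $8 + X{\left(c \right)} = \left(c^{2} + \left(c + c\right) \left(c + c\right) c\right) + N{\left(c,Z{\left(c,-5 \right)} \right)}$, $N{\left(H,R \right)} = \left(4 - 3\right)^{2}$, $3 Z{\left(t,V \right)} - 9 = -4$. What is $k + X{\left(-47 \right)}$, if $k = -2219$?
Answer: $-415309$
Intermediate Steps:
$Z{\left(t,V \right)} = \frac{5}{3}$ ($Z{\left(t,V \right)} = 3 + \frac{1}{3} \left(-4\right) = 3 - \frac{4}{3} = \frac{5}{3}$)
$N{\left(H,R \right)} = 1$ ($N{\left(H,R \right)} = 1^{2} = 1$)
$X{\left(c \right)} = -7 + c^{2} + 4 c^{3}$ ($X{\left(c \right)} = -8 + \left(\left(c^{2} + \left(c + c\right) \left(c + c\right) c\right) + 1\right) = -8 + \left(\left(c^{2} + 2 c 2 c c\right) + 1\right) = -8 + \left(\left(c^{2} + 4 c^{2} c\right) + 1\right) = -8 + \left(\left(c^{2} + 4 c^{3}\right) + 1\right) = -8 + \left(1 + c^{2} + 4 c^{3}\right) = -7 + c^{2} + 4 c^{3}$)
$k + X{\left(-47 \right)} = -2219 + \left(-7 + \left(-47\right)^{2} + 4 \left(-47\right)^{3}\right) = -2219 + \left(-7 + 2209 + 4 \left(-103823\right)\right) = -2219 - 413090 = -415309$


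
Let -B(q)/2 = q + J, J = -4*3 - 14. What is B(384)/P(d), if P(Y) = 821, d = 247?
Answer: -716/821 ≈ -0.87211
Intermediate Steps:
J = -26 (J = -12 - 14 = -26)
B(q) = 52 - 2*q (B(q) = -2*(q - 26) = -2*(-26 + q) = 52 - 2*q)
B(384)/P(d) = (52 - 2*384)/821 = (52 - 768)*(1/821) = -716*1/821 = -716/821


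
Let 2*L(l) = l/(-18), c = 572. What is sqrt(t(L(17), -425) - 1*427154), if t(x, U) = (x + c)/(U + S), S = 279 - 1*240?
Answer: I*sqrt(2291200487774)/2316 ≈ 653.57*I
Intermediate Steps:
L(l) = -l/36 (L(l) = (l/(-18))/2 = (l*(-1/18))/2 = (-l/18)/2 = -l/36)
S = 39 (S = 279 - 240 = 39)
t(x, U) = (572 + x)/(39 + U) (t(x, U) = (x + 572)/(U + 39) = (572 + x)/(39 + U))
sqrt(t(L(17), -425) - 1*427154) = sqrt((572 - 1/36*17)/(39 - 425) - 1*427154) = sqrt((572 - 17/36)/(-386) - 427154) = sqrt(-1/386*20575/36 - 427154) = sqrt(-20575/13896 - 427154) = sqrt(-5935752559/13896) = I*sqrt(2291200487774)/2316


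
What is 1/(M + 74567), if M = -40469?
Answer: 1/34098 ≈ 2.9327e-5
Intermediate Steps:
1/(M + 74567) = 1/(-40469 + 74567) = 1/34098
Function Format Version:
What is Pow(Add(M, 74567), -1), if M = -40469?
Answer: Rational(1, 34098) ≈ 2.9327e-5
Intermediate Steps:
Pow(Add(M, 74567), -1) = Pow(Add(-40469, 74567), -1) = Pow(34098, -1) = Rational(1, 34098)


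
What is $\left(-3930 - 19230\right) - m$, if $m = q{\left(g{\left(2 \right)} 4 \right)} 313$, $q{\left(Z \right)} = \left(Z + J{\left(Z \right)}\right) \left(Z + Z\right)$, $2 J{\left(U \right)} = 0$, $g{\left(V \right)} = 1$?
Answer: $-33176$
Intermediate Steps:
$J{\left(U \right)} = 0$ ($J{\left(U \right)} = \frac{1}{2} \cdot 0 = 0$)
$q{\left(Z \right)} = 2 Z^{2}$ ($q{\left(Z \right)} = \left(Z + 0\right) \left(Z + Z\right) = Z 2 Z = 2 Z^{2}$)
$m = 10016$ ($m = 2 \left(1 \cdot 4\right)^{2} \cdot 313 = 2 \cdot 4^{2} \cdot 313 = 2 \cdot 16 \cdot 313 = 32 \cdot 313 = 10016$)
$\left(-3930 - 19230\right) - m = \left(-3930 - 19230\right) - 10016 = -23160 - 10016 = -33176$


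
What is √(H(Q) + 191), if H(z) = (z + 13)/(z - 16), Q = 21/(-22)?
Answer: √26474794/373 ≈ 13.795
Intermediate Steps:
Q = -21/22 (Q = 21*(-1/22) = -21/22 ≈ -0.95455)
H(z) = (13 + z)/(-16 + z)
√(H(Q) + 191) = √((13 - 21/22)/(-16 - 21/22) + 191) = √((265/22)/(-373/22) + 191) = √(-22/373*265/22 + 191) = √(-265/373 + 191) = √(70978/373) = √26474794/373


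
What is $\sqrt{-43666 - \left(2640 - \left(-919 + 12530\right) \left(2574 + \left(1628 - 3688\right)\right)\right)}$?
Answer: $126 \sqrt{373} \approx 2433.5$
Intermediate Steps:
$\sqrt{-43666 - \left(2640 - \left(-919 + 12530\right) \left(2574 + \left(1628 - 3688\right)\right)\right)} = \sqrt{-43666 - \left(2640 - 11611 \left(2574 + \left(1628 - 3688\right)\right)\right)} = \sqrt{-43666 - \left(2640 - 11611 \left(2574 - 2060\right)\right)} = \sqrt{-43666 + \left(11611 \cdot 514 - 2640\right)} = \sqrt{-43666 + \left(5968054 - 2640\right)} = \sqrt{-43666 + 5965414} = \sqrt{5921748} = 126 \sqrt{373}$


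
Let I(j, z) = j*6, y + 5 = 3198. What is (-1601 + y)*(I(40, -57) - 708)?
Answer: -745056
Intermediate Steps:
y = 3193 (y = -5 + 3198 = 3193)
I(j, z) = 6*j
(-1601 + y)*(I(40, -57) - 708) = (-1601 + 3193)*(6*40 - 708) = 1592*(240 - 708) = 1592*(-468) = -745056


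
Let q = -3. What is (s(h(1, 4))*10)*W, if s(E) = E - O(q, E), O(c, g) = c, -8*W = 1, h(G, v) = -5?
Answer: 5/2 ≈ 2.5000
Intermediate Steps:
W = -1/8 (W = -1/8*1 = -1/8 ≈ -0.12500)
s(E) = 3 + E (s(E) = E - 1*(-3) = E + 3 = 3 + E)
(s(h(1, 4))*10)*W = ((3 - 5)*10)*(-1/8) = -2*10*(-1/8) = -20*(-1/8) = 5/2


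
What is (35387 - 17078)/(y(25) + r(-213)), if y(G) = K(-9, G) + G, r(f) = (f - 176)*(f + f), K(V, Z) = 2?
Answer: 6103/55247 ≈ 0.11047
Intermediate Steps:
r(f) = 2*f*(-176 + f) (r(f) = (-176 + f)*(2*f) = 2*f*(-176 + f))
y(G) = 2 + G
(35387 - 17078)/(y(25) + r(-213)) = (35387 - 17078)/((2 + 25) + 2*(-213)*(-176 - 213)) = 18309/(27 + 2*(-213)*(-389)) = 18309/(27 + 165714) = 18309/165741 = 18309*(1/165741) = 6103/55247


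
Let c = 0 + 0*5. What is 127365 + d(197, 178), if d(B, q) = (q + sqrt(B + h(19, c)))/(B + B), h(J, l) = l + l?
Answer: 25090994/197 + sqrt(197)/394 ≈ 1.2737e+5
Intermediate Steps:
c = 0 (c = 0 + 0 = 0)
h(J, l) = 2*l
d(B, q) = (q + sqrt(B))/(2*B) (d(B, q) = (q + sqrt(B + 2*0))/(B + B) = (q + sqrt(B + 0))/((2*B)) = (q + sqrt(B))*(1/(2*B)) = (q + sqrt(B))/(2*B))
127365 + d(197, 178) = 127365 + (1/2)*(178 + sqrt(197))/197 = 127365 + (1/2)*(1/197)*(178 + sqrt(197)) = 127365 + (89/197 + sqrt(197)/394) = 25090994/197 + sqrt(197)/394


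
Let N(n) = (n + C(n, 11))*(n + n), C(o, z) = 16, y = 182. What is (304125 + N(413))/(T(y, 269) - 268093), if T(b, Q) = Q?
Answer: -658479/267824 ≈ -2.4586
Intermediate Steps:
N(n) = 2*n*(16 + n) (N(n) = (n + 16)*(n + n) = (16 + n)*(2*n) = 2*n*(16 + n))
(304125 + N(413))/(T(y, 269) - 268093) = (304125 + 2*413*(16 + 413))/(269 - 268093) = (304125 + 2*413*429)/(-267824) = (304125 + 354354)*(-1/267824) = 658479*(-1/267824) = -658479/267824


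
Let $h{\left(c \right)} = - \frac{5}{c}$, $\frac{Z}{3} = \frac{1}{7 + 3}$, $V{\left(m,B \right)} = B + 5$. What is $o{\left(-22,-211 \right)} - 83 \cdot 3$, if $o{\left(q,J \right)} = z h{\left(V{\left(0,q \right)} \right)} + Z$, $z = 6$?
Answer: $- \frac{41979}{170} \approx -246.94$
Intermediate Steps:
$V{\left(m,B \right)} = 5 + B$
$Z = \frac{3}{10}$ ($Z = \frac{3}{7 + 3} = \frac{3}{10} \approx 0.3$)
$o{\left(q,J \right)} = \frac{3}{10} - \frac{30}{5 + q}$ ($o{\left(q,J \right)} = 6 \left(- \frac{5}{5 + q}\right) + \frac{3}{10} = - \frac{30}{5 + q} + \frac{3}{10} = \frac{3}{10} - \frac{30}{5 + q}$)
$o{\left(-22,-211 \right)} - 83 \cdot 3 = \frac{3 \left(-95 - 22\right)}{10 \left(5 - 22\right)} - 83 \cdot 3 = \frac{3}{10} \frac{1}{-17} \left(-117\right) - 249 = \frac{3}{10} \left(- \frac{1}{17}\right) \left(-117\right) - 249 = \frac{351}{170} - 249 = - \frac{41979}{170}$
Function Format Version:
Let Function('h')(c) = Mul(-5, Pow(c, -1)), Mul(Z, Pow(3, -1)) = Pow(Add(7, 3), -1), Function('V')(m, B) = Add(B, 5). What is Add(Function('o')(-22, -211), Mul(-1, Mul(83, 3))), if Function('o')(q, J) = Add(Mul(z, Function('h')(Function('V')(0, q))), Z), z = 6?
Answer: Rational(-41979, 170) ≈ -246.94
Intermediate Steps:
Function('V')(m, B) = Add(5, B)
Z = Rational(3, 10) (Z = Mul(3, Pow(Add(7, 3), -1)) = Mul(3, Pow(10, -1)) = Mul(3, Rational(1, 10)) = Rational(3, 10) ≈ 0.30000)
Function('o')(q, J) = Add(Rational(3, 10), Mul(-30, Pow(Add(5, q), -1))) (Function('o')(q, J) = Add(Mul(6, Mul(-5, Pow(Add(5, q), -1))), Rational(3, 10)) = Add(Mul(-30, Pow(Add(5, q), -1)), Rational(3, 10)) = Add(Rational(3, 10), Mul(-30, Pow(Add(5, q), -1))))
Add(Function('o')(-22, -211), Mul(-1, Mul(83, 3))) = Add(Mul(Rational(3, 10), Pow(Add(5, -22), -1), Add(-95, -22)), Mul(-1, Mul(83, 3))) = Add(Mul(Rational(3, 10), Pow(-17, -1), -117), Mul(-1, 249)) = Add(Mul(Rational(3, 10), Rational(-1, 17), -117), -249) = Add(Rational(351, 170), -249) = Rational(-41979, 170)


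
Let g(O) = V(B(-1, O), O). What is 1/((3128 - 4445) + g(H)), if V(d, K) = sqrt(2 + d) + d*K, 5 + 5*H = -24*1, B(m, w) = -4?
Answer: -32345/41848011 - 25*I*sqrt(2)/41848011 ≈ -0.00077292 - 8.4485e-7*I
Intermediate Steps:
H = -29/5 (H = -1 + (-24*1)/5 = -1 + (1/5)*(-24) = -1 - 24/5 = -29/5 ≈ -5.8000)
V(d, K) = sqrt(2 + d) + K*d
g(O) = -4*O + I*sqrt(2) (g(O) = sqrt(2 - 4) + O*(-4) = sqrt(-2) - 4*O = I*sqrt(2) - 4*O = -4*O + I*sqrt(2))
1/((3128 - 4445) + g(H)) = 1/((3128 - 4445) + (-4*(-29/5) + I*sqrt(2))) = 1/(-1317 + (116/5 + I*sqrt(2))) = 1/(-6469/5 + I*sqrt(2))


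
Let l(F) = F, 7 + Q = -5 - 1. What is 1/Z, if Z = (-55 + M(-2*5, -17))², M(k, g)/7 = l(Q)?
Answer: 1/21316 ≈ 4.6913e-5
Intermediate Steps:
Q = -13 (Q = -7 + (-5 - 1) = -7 - 6 = -13)
M(k, g) = -91 (M(k, g) = 7*(-13) = -91)
Z = 21316 (Z = (-55 - 91)² = (-146)² = 21316)
1/Z = 1/21316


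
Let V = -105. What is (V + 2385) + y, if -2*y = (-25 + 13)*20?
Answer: 2400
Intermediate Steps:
y = 120 (y = -(-25 + 13)*20/2 = -(-6)*20 = -½*(-240) = 120)
(V + 2385) + y = (-105 + 2385) + 120 = 2280 + 120 = 2400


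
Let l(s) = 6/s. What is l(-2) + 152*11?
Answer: 1669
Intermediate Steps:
l(-2) + 152*11 = 6/(-2) + 152*11 = 6*(-½) + 1672 = -3 + 1672 = 1669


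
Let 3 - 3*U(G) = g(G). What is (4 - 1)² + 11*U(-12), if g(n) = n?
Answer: 64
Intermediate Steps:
U(G) = 1 - G/3
(4 - 1)² + 11*U(-12) = (4 - 1)² + 11*(1 - ⅓*(-12)) = 3² + 11*(1 + 4) = 9 + 11*5 = 9 + 55 = 64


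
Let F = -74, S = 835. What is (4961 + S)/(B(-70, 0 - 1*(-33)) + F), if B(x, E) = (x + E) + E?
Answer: -966/13 ≈ -74.308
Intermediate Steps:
B(x, E) = x + 2*E (B(x, E) = (E + x) + E = x + 2*E)
(4961 + S)/(B(-70, 0 - 1*(-33)) + F) = (4961 + 835)/((-70 + 2*(0 - 1*(-33))) - 74) = 5796/((-70 + 2*(0 + 33)) - 74) = 5796/((-70 + 2*33) - 74) = 5796/((-70 + 66) - 74) = 5796/(-4 - 74) = 5796/(-78) = 5796*(-1/78) = -966/13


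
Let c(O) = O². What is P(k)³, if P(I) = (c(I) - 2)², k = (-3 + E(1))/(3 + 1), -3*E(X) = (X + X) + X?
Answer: 1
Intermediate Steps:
E(X) = -X (E(X) = -((X + X) + X)/3 = -(2*X + X)/3 = -X)
k = -1 (k = (-3 - 1*1)/(3 + 1) = (-3 - 1)/4 = -4*¼ = -1)
P(I) = (-2 + I²)² (P(I) = (I² - 2)² = (-2 + I²)²)
P(k)³ = ((-2 + (-1)²)²)³ = ((-2 + 1)²)³ = ((-1)²)³ = 1³ = 1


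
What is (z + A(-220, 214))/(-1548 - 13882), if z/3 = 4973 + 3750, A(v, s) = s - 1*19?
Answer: -13182/7715 ≈ -1.7086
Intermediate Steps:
A(v, s) = -19 + s (A(v, s) = s - 19 = -19 + s)
z = 26169 (z = 3*(4973 + 3750) = 3*8723 = 26169)
(z + A(-220, 214))/(-1548 - 13882) = (26169 + (-19 + 214))/(-1548 - 13882) = (26169 + 195)/(-15430) = 26364*(-1/15430) = -13182/7715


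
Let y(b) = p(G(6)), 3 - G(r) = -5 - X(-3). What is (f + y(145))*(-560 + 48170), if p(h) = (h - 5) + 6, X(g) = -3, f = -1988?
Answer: -94363020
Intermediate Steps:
G(r) = 5 (G(r) = 3 - (-5 - 1*(-3)) = 3 - (-5 + 3) = 3 - 1*(-2) = 3 + 2 = 5)
p(h) = 1 + h (p(h) = (-5 + h) + 6 = 1 + h)
y(b) = 6 (y(b) = 1 + 5 = 6)
(f + y(145))*(-560 + 48170) = (-1988 + 6)*(-560 + 48170) = -1982*47610 = -94363020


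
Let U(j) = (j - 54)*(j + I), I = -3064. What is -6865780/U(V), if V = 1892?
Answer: 1716445/538534 ≈ 3.1873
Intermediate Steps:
U(j) = (-3064 + j)*(-54 + j) (U(j) = (j - 54)*(j - 3064) = (-54 + j)*(-3064 + j) = (-3064 + j)*(-54 + j))
-6865780/U(V) = -6865780/(165456 + 1892² - 3118*1892) = -6865780/(165456 + 3579664 - 5899256) = -6865780/(-2154136) = -6865780*(-1/2154136) = 1716445/538534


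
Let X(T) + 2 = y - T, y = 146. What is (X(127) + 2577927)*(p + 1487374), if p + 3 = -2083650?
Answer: -1537173870376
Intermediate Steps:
X(T) = 144 - T (X(T) = -2 + (146 - T) = 144 - T)
p = -2083653 (p = -3 - 2083650 = -2083653)
(X(127) + 2577927)*(p + 1487374) = ((144 - 1*127) + 2577927)*(-2083653 + 1487374) = ((144 - 127) + 2577927)*(-596279) = (17 + 2577927)*(-596279) = 2577944*(-596279) = -1537173870376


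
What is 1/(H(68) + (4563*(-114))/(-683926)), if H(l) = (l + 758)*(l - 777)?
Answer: -341963/200264899451 ≈ -1.7076e-6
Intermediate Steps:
H(l) = (-777 + l)*(758 + l) (H(l) = (758 + l)*(-777 + l) = (-777 + l)*(758 + l))
1/(H(68) + (4563*(-114))/(-683926)) = 1/((-588966 + 68² - 19*68) + (4563*(-114))/(-683926)) = 1/((-588966 + 4624 - 1292) - 520182*(-1/683926)) = 1/(-585634 + 260091/341963) = 1/(-200264899451/341963) = -341963/200264899451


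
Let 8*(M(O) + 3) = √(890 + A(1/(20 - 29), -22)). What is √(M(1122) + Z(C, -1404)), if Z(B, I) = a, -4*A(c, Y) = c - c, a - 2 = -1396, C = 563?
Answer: √(-22352 + 2*√890)/4 ≈ 37.327*I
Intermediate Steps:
a = -1394 (a = 2 - 1396 = -1394)
A(c, Y) = 0 (A(c, Y) = -(c - c)/4 = -¼*0 = 0)
M(O) = -3 + √890/8 (M(O) = -3 + √(890 + 0)/8 = -3 + √890/8)
Z(B, I) = -1394
√(M(1122) + Z(C, -1404)) = √((-3 + √890/8) - 1394) = √(-1397 + √890/8)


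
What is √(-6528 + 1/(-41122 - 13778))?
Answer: I*√21861619261/1830 ≈ 80.796*I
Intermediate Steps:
√(-6528 + 1/(-41122 - 13778)) = √(-6528 + 1/(-54900)) = √(-6528 - 1/54900) = √(-358387201/54900) = I*√21861619261/1830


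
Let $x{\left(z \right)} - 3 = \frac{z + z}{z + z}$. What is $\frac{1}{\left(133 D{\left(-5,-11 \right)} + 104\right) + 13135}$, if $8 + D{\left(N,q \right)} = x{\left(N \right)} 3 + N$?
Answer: $\frac{1}{13106} \approx 7.6301 \cdot 10^{-5}$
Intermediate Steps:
$x{\left(z \right)} = 4$ ($x{\left(z \right)} = 3 + \frac{z + z}{z + z} = 3 + \frac{2 z}{2 z} = 3 + 2 z \frac{1}{2 z} = 3 + 1 = 4$)
$D{\left(N,q \right)} = 4 + N$ ($D{\left(N,q \right)} = -8 + \left(4 \cdot 3 + N\right) = -8 + \left(12 + N\right) = 4 + N$)
$\frac{1}{\left(133 D{\left(-5,-11 \right)} + 104\right) + 13135} = \frac{1}{\left(133 \left(4 - 5\right) + 104\right) + 13135} = \frac{1}{\left(133 \left(-1\right) + 104\right) + 13135} = \frac{1}{\left(-133 + 104\right) + 13135} = \frac{1}{-29 + 13135} = \frac{1}{13106}$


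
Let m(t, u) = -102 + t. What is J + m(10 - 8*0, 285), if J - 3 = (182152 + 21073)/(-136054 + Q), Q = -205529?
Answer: -2782192/31053 ≈ -89.595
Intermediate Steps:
J = 74684/31053 (J = 3 + (182152 + 21073)/(-136054 - 205529) = 3 + 203225/(-341583) = 3 + 203225*(-1/341583) = 3 - 18475/31053 = 74684/31053 ≈ 2.4050)
J + m(10 - 8*0, 285) = 74684/31053 + (-102 + (10 - 8*0)) = 74684/31053 + (-102 + (10 + 0)) = 74684/31053 + (-102 + 10) = 74684/31053 - 92 = -2782192/31053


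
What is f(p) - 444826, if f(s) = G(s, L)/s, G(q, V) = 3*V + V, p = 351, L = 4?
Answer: -156133910/351 ≈ -4.4483e+5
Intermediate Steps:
G(q, V) = 4*V
f(s) = 16/s (f(s) = (4*4)/s = 16/s)
f(p) - 444826 = 16/351 - 444826 = -156133910/351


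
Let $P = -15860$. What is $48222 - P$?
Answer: $64082$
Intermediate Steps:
$48222 - P = 48222 - -15860 = 48222 + 15860 = 64082$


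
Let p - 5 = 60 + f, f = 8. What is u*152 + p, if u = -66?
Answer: -9959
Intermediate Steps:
p = 73 (p = 5 + (60 + 8) = 5 + 68 = 73)
u*152 + p = -66*152 + 73 = -10032 + 73 = -9959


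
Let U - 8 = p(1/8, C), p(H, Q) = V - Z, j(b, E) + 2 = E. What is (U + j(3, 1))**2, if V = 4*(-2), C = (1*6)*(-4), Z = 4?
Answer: 25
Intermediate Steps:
C = -24 (C = 6*(-4) = -24)
V = -8
j(b, E) = -2 + E
p(H, Q) = -12 (p(H, Q) = -8 - 1*4 = -8 - 4 = -12)
U = -4 (U = 8 - 12 = -4)
(U + j(3, 1))**2 = (-4 + (-2 + 1))**2 = (-4 - 1)**2 = (-5)**2 = 25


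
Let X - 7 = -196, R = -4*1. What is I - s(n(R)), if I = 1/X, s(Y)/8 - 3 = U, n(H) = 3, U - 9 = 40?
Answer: -78625/189 ≈ -416.01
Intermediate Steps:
U = 49 (U = 9 + 40 = 49)
R = -4
s(Y) = 416 (s(Y) = 24 + 8*49 = 24 + 392 = 416)
X = -189 (X = 7 - 196 = -189)
I = -1/189 (I = 1/(-189) = -1/189 ≈ -0.0052910)
I - s(n(R)) = -1/189 - 1*416 = -1/189 - 416 = -78625/189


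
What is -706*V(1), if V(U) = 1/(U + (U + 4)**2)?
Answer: -353/13 ≈ -27.154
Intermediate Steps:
V(U) = 1/(U + (4 + U)**2)
-706*V(1) = -706/(1 + (4 + 1)**2) = -706/(1 + 5**2) = -706/(1 + 25) = -706/26 = -706*1/26 = -353/13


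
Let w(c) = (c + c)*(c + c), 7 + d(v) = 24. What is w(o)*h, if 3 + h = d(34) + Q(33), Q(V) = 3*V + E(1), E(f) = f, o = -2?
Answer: 1824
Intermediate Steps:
d(v) = 17 (d(v) = -7 + 24 = 17)
w(c) = 4*c² (w(c) = (2*c)*(2*c) = 4*c²)
Q(V) = 1 + 3*V (Q(V) = 3*V + 1 = 1 + 3*V)
h = 114 (h = -3 + (17 + (1 + 3*33)) = -3 + (17 + (1 + 99)) = -3 + (17 + 100) = -3 + 117 = 114)
w(o)*h = (4*(-2)²)*114 = (4*4)*114 = 16*114 = 1824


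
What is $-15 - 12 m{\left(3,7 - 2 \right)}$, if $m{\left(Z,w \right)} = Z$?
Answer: $-51$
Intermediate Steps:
$-15 - 12 m{\left(3,7 - 2 \right)} = -15 - 36 = -51$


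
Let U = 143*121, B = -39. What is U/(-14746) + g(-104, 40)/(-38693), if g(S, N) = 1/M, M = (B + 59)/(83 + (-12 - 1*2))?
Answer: -6695558527/5705669780 ≈ -1.1735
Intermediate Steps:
U = 17303
M = 20/69 (M = (-39 + 59)/(83 + (-12 - 1*2)) = 20/(83 + (-12 - 2)) = 20/(83 - 14) = 20/69 ≈ 0.28986)
g(S, N) = 69/20 (g(S, N) = 1/(20/69) = 69/20)
U/(-14746) + g(-104, 40)/(-38693) = 17303/(-14746) + (69/20)/(-38693) = 17303*(-1/14746) + (69/20)*(-1/38693) = -17303/14746 - 69/773860 = -6695558527/5705669780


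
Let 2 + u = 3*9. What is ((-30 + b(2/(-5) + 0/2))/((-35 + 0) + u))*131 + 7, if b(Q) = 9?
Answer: 2821/10 ≈ 282.10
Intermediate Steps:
u = 25 (u = -2 + 3*9 = -2 + 27 = 25)
((-30 + b(2/(-5) + 0/2))/((-35 + 0) + u))*131 + 7 = ((-30 + 9)/((-35 + 0) + 25))*131 + 7 = -21/(-35 + 25)*131 + 7 = -21/(-10)*131 + 7 = -21*(-1/10)*131 + 7 = (21/10)*131 + 7 = 2751/10 + 7 = 2821/10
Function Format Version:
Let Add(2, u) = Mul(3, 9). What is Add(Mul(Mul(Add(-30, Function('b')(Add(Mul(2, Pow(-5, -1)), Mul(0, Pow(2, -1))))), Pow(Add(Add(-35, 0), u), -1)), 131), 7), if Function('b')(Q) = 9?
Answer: Rational(2821, 10) ≈ 282.10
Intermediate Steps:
u = 25 (u = Add(-2, Mul(3, 9)) = Add(-2, 27) = 25)
Add(Mul(Mul(Add(-30, Function('b')(Add(Mul(2, Pow(-5, -1)), Mul(0, Pow(2, -1))))), Pow(Add(Add(-35, 0), u), -1)), 131), 7) = Add(Mul(Mul(Add(-30, 9), Pow(Add(Add(-35, 0), 25), -1)), 131), 7) = Add(Mul(Mul(-21, Pow(Add(-35, 25), -1)), 131), 7) = Add(Mul(Mul(-21, Pow(-10, -1)), 131), 7) = Add(Mul(Mul(-21, Rational(-1, 10)), 131), 7) = Add(Mul(Rational(21, 10), 131), 7) = Add(Rational(2751, 10), 7) = Rational(2821, 10)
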